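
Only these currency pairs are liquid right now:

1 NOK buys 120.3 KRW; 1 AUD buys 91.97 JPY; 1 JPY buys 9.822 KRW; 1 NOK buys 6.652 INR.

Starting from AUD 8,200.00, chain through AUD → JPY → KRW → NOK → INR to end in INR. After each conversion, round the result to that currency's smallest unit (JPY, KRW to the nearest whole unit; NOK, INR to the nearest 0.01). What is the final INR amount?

INR 409,587.39

AUD 8,200.00 × 91.97 = JPY 754,154
JPY 754,154 × 9.822 = KRW 7,407,301
KRW 7,407,301 ÷ 120.3 = NOK 61,573.57
NOK 61,573.57 × 6.652 = INR 409,587.39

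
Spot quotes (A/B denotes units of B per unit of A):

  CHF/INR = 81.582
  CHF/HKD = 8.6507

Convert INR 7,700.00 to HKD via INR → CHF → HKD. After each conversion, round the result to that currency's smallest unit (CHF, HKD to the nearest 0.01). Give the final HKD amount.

HKD 816.45

INR 7,700.00 ÷ 81.582 = CHF 94.38
CHF 94.38 × 8.6507 = HKD 816.45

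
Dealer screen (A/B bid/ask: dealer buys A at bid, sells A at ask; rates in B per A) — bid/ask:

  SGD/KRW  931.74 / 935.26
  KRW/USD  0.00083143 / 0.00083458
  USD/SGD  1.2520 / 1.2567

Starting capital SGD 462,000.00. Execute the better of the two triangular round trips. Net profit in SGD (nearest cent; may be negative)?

Net profit: SGD 8,988.20

Best loop SGD → USD → KRW → SGD:
SGD 462,000.00 ÷ 1.2567 (buy USD at ask) = USD 367,629.51
USD 367,629.51 ÷ 0.00083458 (buy KRW at ask) = KRW 440,496,424
KRW 440,496,424 ÷ 935.26 (buy SGD at ask) = SGD 470,988.20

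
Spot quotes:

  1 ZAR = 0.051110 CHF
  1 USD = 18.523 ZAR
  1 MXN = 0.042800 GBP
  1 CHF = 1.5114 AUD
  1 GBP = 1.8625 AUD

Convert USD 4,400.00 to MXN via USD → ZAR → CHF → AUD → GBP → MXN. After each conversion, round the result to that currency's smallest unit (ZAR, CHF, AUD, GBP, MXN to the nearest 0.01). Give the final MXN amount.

MXN 78,978.50

USD 4,400.00 × 18.523 = ZAR 81,501.20
ZAR 81,501.20 × 0.051110 = CHF 4,165.53
CHF 4,165.53 × 1.5114 = AUD 6,295.78
AUD 6,295.78 ÷ 1.8625 = GBP 3,380.28
GBP 3,380.28 ÷ 0.042800 = MXN 78,978.50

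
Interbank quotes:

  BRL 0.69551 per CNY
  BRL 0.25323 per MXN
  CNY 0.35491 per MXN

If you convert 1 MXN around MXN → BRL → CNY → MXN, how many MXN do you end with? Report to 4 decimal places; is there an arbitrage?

1.0259 (arbitrage exists)

Around MXN → BRL → CNY → MXN: 1 × 0.25323 ÷ 0.69551 ÷ 0.35491 = 1.025873
Product > 1; profitable direction is MXN → BRL → CNY → MXN.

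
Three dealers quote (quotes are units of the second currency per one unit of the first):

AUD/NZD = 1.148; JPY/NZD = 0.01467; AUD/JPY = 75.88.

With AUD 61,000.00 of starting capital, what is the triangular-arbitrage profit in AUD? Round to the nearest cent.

Profitable loop is AUD → NZD → JPY → AUD:
AUD 61,000.00 × 1.148 = NZD 70,028.00
NZD 70,028.00 ÷ 0.01467 = JPY 4,773,551
JPY 4,773,551 ÷ 75.88 = AUD 62,909.22
Profit = AUD 62,909.22 − AUD 61,000.00

Profit: AUD 1,909.22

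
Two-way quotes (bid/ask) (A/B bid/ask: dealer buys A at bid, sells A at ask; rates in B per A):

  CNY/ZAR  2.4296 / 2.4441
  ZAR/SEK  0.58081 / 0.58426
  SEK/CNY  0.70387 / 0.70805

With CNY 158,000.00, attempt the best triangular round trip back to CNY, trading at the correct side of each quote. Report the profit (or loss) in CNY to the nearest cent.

Net result: CNY -1,065.51 (no profitable arbitrage after spreads)

Best loop CNY → ZAR → SEK → CNY:
CNY 158,000.00 × 2.4296 (sell CNY at bid) = ZAR 383,876.80
ZAR 383,876.80 × 0.58081 (sell ZAR at bid) = SEK 222,959.48
SEK 222,959.48 × 0.70387 (sell SEK at bid) = CNY 156,934.49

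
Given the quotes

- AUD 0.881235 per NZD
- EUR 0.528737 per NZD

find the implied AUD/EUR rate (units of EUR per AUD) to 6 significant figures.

AUD/EUR = 0.599995

1 AUD ÷ 0.881235 = 1.13477 NZD
1.13477 NZD × 0.528737 = 0.599995 EUR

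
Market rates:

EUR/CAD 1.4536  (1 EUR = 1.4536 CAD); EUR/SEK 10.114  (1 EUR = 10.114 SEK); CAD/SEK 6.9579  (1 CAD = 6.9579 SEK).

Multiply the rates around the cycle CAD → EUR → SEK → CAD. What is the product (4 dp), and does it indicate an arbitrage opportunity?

Around CAD → EUR → SEK → CAD: 1 ÷ 1.4536 × 10.114 ÷ 6.9579 = 1.000000
Product ≈ 1 (deviation 0.000%, within rounding noise).

1.0000 (no arbitrage)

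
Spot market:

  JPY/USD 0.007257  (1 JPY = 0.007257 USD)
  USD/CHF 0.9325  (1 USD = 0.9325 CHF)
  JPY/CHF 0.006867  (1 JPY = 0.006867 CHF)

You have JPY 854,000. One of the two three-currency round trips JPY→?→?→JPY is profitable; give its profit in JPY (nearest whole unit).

Profitable loop is JPY → CHF → USD → JPY:
JPY 854,000 × 0.006867 = CHF 5,864.42
CHF 5,864.42 ÷ 0.9325 = USD 6,288.92
USD 6,288.92 ÷ 0.007257 = JPY 866,601
Profit = JPY 866,601 − JPY 854,000

Profit: JPY 12,601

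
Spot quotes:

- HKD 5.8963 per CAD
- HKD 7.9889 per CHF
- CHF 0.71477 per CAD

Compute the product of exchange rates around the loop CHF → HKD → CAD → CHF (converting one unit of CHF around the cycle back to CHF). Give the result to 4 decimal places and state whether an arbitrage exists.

Around CHF → HKD → CAD → CHF: 1 × 7.9889 ÷ 5.8963 × 0.71477 = 0.968442
Product < 1; profitable direction is CHF → CAD → HKD → CHF.

0.9684 (arbitrage exists)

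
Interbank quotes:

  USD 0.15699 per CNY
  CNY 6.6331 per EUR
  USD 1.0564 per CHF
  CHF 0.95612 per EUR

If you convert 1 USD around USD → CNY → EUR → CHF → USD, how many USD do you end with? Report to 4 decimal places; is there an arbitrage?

Around USD → CNY → EUR → CHF → USD: 1 ÷ 0.15699 ÷ 6.6331 × 0.95612 × 1.0564 = 0.969957
Product < 1; profitable direction is USD → CHF → EUR → CNY → USD.

0.9700 (arbitrage exists)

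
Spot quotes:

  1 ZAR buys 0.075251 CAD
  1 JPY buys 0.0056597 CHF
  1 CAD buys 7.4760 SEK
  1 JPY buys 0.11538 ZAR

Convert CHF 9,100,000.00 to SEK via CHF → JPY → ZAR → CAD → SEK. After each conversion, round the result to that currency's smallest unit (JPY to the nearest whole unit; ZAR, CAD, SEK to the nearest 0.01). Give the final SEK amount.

SEK 104,366,251.18

CHF 9,100,000.00 ÷ 0.0056597 = JPY 1,607,859,074
JPY 1,607,859,074 × 0.11538 = ZAR 185,514,779.96
ZAR 185,514,779.96 × 0.075251 = CAD 13,960,172.71
CAD 13,960,172.71 × 7.4760 = SEK 104,366,251.18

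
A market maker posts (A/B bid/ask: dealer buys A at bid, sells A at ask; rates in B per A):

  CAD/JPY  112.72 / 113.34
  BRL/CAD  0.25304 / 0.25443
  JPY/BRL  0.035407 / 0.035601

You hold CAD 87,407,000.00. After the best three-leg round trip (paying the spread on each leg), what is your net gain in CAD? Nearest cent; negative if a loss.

Best loop CAD → JPY → BRL → CAD:
CAD 87,407,000.00 × 112.72 (sell CAD at bid) = JPY 9,852,517,040
JPY 9,852,517,040 × 0.035407 (sell JPY at bid) = BRL 348,848,070.84
BRL 348,848,070.84 × 0.25304 (sell BRL at bid) = CAD 88,272,515.84

Net profit: CAD 865,515.84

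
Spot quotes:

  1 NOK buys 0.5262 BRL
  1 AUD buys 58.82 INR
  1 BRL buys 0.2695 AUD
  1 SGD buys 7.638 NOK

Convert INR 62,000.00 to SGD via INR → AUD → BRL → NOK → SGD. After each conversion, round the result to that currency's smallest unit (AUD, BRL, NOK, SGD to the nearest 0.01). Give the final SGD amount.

SGD 973.14

INR 62,000.00 ÷ 58.82 = AUD 1,054.06
AUD 1,054.06 ÷ 0.2695 = BRL 3,911.17
BRL 3,911.17 ÷ 0.5262 = NOK 7,432.86
NOK 7,432.86 ÷ 7.638 = SGD 973.14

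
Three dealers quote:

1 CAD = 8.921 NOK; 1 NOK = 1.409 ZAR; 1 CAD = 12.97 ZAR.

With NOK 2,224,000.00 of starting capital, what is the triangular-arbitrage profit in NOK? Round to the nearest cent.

Profitable loop is NOK → CAD → ZAR → NOK:
NOK 2,224,000.00 ÷ 8.921 = CAD 249,299.41
CAD 249,299.41 × 12.97 = ZAR 3,233,413.29
ZAR 3,233,413.29 ÷ 1.409 = NOK 2,294,828.46
Profit = NOK 2,294,828.46 − NOK 2,224,000.00

Profit: NOK 70,828.46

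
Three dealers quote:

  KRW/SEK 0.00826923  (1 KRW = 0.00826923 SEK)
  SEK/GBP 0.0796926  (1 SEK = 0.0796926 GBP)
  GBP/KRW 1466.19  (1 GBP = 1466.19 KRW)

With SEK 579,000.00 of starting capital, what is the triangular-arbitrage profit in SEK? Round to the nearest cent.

Profitable loop is SEK → KRW → GBP → SEK:
SEK 579,000.00 ÷ 0.00826923 = KRW 70,018,611
KRW 70,018,611 ÷ 1466.19 = GBP 47,755.48
GBP 47,755.48 ÷ 0.0796926 = SEK 599,246.14
Profit = SEK 599,246.14 − SEK 579,000.00

Profit: SEK 20,246.14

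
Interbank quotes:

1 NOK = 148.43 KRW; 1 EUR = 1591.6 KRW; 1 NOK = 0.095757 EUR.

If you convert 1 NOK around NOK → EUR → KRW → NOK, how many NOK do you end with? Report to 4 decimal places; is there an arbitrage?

1.0268 (arbitrage exists)

Around NOK → EUR → KRW → NOK: 1 × 0.095757 × 1591.6 ÷ 148.43 = 1.026793
Product > 1; profitable direction is NOK → EUR → KRW → NOK.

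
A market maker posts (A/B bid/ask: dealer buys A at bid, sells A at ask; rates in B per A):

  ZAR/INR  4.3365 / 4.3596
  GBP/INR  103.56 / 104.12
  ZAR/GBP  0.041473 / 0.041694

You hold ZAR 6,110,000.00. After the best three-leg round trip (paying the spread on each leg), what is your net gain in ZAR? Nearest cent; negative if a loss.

Best loop ZAR → INR → GBP → ZAR:
ZAR 6,110,000.00 × 4.3365 (sell ZAR at bid) = INR 26,496,015.00
INR 26,496,015.00 ÷ 104.12 (buy GBP at ask) = GBP 254,475.75
GBP 254,475.75 ÷ 0.041694 (buy ZAR at ask) = ZAR 6,103,414.14

Net result: ZAR -6,585.86 (no profitable arbitrage after spreads)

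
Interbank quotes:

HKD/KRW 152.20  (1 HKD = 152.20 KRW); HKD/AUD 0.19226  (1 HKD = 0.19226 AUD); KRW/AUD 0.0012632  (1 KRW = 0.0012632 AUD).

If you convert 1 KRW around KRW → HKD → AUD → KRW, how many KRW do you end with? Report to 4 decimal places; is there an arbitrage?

1.0000 (no arbitrage)

Around KRW → HKD → AUD → KRW: 1 ÷ 152.20 × 0.19226 ÷ 0.0012632 = 1.000005
Product ≈ 1 (deviation 0.000%, within rounding noise).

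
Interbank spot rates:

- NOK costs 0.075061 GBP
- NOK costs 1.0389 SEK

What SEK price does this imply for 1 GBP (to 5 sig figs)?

1 GBP ÷ 0.075061 = 13.3225 NOK
13.3225 NOK × 1.0389 = 13.8407 SEK

GBP/SEK = 13.841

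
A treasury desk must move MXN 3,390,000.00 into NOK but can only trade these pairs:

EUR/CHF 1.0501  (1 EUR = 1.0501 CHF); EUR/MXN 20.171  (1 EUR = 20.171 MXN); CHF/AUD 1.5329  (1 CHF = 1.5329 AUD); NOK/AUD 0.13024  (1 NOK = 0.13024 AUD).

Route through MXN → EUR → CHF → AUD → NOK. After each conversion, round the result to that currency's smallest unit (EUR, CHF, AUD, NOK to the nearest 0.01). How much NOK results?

MXN 3,390,000.00 ÷ 20.171 = EUR 168,063.06
EUR 168,063.06 × 1.0501 = CHF 176,483.02
CHF 176,483.02 × 1.5329 = AUD 270,530.82
AUD 270,530.82 ÷ 0.13024 = NOK 2,077,171.53

NOK 2,077,171.53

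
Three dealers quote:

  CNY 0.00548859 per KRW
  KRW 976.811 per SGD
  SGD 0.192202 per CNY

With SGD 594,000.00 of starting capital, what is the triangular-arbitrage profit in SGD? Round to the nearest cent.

Profit: SGD 18,090.56

Profitable loop is SGD → KRW → CNY → SGD:
SGD 594,000.00 × 976.811 = KRW 580,225,734
KRW 580,225,734 × 0.00548859 = CNY 3,184,621.16
CNY 3,184,621.16 × 0.192202 = SGD 612,090.56
Profit = SGD 612,090.56 − SGD 594,000.00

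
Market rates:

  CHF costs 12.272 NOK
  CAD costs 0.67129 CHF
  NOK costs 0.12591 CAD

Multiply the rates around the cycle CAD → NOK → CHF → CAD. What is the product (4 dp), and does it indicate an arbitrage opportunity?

Around CAD → NOK → CHF → CAD: 1 ÷ 0.12591 ÷ 12.272 ÷ 0.67129 = 0.964083
Product < 1; profitable direction is CAD → CHF → NOK → CAD.

0.9641 (arbitrage exists)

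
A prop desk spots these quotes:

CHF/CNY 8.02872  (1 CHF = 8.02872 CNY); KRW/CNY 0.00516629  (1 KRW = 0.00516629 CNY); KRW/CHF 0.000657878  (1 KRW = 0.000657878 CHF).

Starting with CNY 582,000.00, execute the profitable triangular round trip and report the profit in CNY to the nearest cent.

Profitable loop is CNY → KRW → CHF → CNY:
CNY 582,000.00 ÷ 0.00516629 = KRW 112,653,374
KRW 112,653,374 × 0.000657878 = CHF 74,112.18
CHF 74,112.18 × 8.02872 = CNY 595,025.91
Profit = CNY 595,025.91 − CNY 582,000.00

Profit: CNY 13,025.91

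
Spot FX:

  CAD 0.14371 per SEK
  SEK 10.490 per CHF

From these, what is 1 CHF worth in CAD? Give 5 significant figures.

CHF/CAD = 1.5075

1 CHF × 10.490 = 10.49 SEK
10.49 SEK × 0.14371 = 1.50752 CAD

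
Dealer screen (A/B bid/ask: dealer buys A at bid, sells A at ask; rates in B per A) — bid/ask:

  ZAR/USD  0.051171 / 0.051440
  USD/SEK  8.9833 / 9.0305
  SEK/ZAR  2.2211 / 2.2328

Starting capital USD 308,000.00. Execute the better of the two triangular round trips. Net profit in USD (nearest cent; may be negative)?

Best loop USD → SEK → ZAR → USD:
USD 308,000.00 × 8.9833 (sell USD at bid) = SEK 2,766,856.40
SEK 2,766,856.40 × 2.2211 (sell SEK at bid) = ZAR 6,145,464.75
ZAR 6,145,464.75 × 0.051171 (sell ZAR at bid) = USD 314,469.58

Net profit: USD 6,469.58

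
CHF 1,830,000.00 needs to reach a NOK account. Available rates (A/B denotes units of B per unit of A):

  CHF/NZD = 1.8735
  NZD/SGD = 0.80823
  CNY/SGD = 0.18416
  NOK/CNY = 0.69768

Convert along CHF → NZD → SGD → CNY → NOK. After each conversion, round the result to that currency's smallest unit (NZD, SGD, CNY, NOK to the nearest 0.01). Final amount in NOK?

NOK 21,566,922.34

CHF 1,830,000.00 × 1.8735 = NZD 3,428,505.00
NZD 3,428,505.00 × 0.80823 = SGD 2,771,020.60
SGD 2,771,020.60 ÷ 0.18416 = CNY 15,046,810.38
CNY 15,046,810.38 ÷ 0.69768 = NOK 21,566,922.34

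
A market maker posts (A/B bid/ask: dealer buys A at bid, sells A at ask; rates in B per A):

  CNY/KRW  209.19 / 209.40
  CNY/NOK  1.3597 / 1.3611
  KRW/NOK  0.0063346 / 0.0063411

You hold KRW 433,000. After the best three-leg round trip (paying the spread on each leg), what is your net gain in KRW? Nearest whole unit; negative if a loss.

Best loop KRW → CNY → NOK → KRW:
KRW 433,000 ÷ 209.40 (buy CNY at ask) = CNY 2,067.81
CNY 2,067.81 × 1.3597 (sell CNY at bid) = NOK 2,811.61
NOK 2,811.61 ÷ 0.0063411 (buy KRW at ask) = KRW 443,394

Net profit: KRW 10,394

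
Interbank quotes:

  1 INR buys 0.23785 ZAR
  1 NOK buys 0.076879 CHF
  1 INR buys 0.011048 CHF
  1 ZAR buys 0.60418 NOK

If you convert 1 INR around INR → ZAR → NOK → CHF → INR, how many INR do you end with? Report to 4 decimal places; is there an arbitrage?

Around INR → ZAR → NOK → CHF → INR: 1 × 0.23785 × 0.60418 × 0.076879 ÷ 0.011048 = 0.999985
Product ≈ 1 (deviation 0.001%, within rounding noise).

1.0000 (no arbitrage)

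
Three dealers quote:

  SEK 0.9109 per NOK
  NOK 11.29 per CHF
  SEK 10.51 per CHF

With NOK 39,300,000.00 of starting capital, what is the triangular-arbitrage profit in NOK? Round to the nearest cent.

Profit: NOK 863,414.04

Profitable loop is NOK → CHF → SEK → NOK:
NOK 39,300,000.00 ÷ 11.29 = CHF 3,480,956.60
CHF 3,480,956.60 × 10.51 = SEK 36,584,853.85
SEK 36,584,853.85 ÷ 0.9109 = NOK 40,163,414.04
Profit = NOK 40,163,414.04 − NOK 39,300,000.00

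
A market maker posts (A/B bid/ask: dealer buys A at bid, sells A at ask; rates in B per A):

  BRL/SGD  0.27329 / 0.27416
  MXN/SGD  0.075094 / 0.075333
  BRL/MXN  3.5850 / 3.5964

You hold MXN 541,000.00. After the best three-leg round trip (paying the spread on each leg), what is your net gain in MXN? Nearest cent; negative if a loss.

Best loop MXN → BRL → SGD → MXN:
MXN 541,000.00 ÷ 3.5964 (buy BRL at ask) = BRL 150,428.21
BRL 150,428.21 × 0.27329 (sell BRL at bid) = SGD 41,110.52
SGD 41,110.52 ÷ 0.075333 (buy MXN at ask) = MXN 545,717.34

Net profit: MXN 4,717.34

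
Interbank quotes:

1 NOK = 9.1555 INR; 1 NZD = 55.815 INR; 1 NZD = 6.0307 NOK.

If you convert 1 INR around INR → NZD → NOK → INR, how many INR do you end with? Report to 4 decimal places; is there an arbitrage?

0.9892 (arbitrage exists)

Around INR → NZD → NOK → INR: 1 ÷ 55.815 × 6.0307 × 9.1555 = 0.989234
Product < 1; profitable direction is INR → NOK → NZD → INR.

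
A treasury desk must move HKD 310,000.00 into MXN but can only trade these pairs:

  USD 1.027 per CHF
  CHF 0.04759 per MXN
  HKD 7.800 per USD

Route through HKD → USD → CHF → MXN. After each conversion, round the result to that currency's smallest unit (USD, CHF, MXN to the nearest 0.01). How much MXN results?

MXN 813,169.15

HKD 310,000.00 ÷ 7.800 = USD 39,743.59
USD 39,743.59 ÷ 1.027 = CHF 38,698.72
CHF 38,698.72 ÷ 0.04759 = MXN 813,169.15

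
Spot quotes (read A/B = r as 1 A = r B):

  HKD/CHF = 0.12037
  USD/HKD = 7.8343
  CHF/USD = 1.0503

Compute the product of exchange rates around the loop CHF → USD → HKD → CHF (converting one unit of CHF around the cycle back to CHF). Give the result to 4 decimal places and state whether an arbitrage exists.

0.9904 (arbitrage exists)

Around CHF → USD → HKD → CHF: 1 × 1.0503 × 7.8343 × 0.12037 = 0.990448
Product < 1; profitable direction is CHF → HKD → USD → CHF.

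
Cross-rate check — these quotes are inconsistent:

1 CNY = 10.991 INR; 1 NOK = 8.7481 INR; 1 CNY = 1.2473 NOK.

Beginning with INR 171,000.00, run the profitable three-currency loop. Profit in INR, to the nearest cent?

Profitable loop is INR → NOK → CNY → INR:
INR 171,000.00 ÷ 8.7481 = NOK 19,547.10
NOK 19,547.10 ÷ 1.2473 = CNY 15,671.53
CNY 15,671.53 × 10.991 = INR 172,245.81
Profit = INR 172,245.81 − INR 171,000.00

Profit: INR 1,245.81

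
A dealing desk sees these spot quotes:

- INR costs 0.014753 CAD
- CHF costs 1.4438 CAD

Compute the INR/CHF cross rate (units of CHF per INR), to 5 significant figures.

1 INR × 0.014753 = 0.014753 CAD
0.014753 CAD ÷ 1.4438 = 0.0102182 CHF

INR/CHF = 0.010218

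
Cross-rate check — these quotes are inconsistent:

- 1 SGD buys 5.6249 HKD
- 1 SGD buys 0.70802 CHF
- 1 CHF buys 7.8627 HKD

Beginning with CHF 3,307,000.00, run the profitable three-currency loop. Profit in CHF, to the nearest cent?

Profit: CHF 34,425.40

Profitable loop is CHF → SGD → HKD → CHF:
CHF 3,307,000.00 ÷ 0.70802 = SGD 4,670,772.01
SGD 4,670,772.01 × 5.6249 = HKD 26,272,625.49
HKD 26,272,625.49 ÷ 7.8627 = CHF 3,341,425.40
Profit = CHF 3,341,425.40 − CHF 3,307,000.00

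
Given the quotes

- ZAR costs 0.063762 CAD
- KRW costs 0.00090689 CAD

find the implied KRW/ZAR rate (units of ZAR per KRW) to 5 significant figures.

KRW/ZAR = 0.014223

1 KRW × 0.00090689 = 0.00090689 CAD
0.00090689 CAD ÷ 0.063762 = 0.014223 ZAR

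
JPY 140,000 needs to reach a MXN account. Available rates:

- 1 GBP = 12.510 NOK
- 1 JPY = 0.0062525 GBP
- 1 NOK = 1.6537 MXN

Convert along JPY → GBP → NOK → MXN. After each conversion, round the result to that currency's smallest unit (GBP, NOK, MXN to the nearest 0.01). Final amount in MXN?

JPY 140,000 × 0.0062525 = GBP 875.35
GBP 875.35 × 12.510 = NOK 10,950.63
NOK 10,950.63 × 1.6537 = MXN 18,109.06

MXN 18,109.06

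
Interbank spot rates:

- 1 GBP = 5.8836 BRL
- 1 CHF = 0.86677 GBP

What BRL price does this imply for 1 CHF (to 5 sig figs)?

CHF/BRL = 5.0997

1 CHF × 0.86677 = 0.86677 GBP
0.86677 GBP × 5.8836 = 5.09973 BRL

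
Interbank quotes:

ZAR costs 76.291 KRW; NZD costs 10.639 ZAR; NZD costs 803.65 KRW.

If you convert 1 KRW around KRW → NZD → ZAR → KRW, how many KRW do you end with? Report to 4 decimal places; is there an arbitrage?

Around KRW → NZD → ZAR → KRW: 1 ÷ 803.65 × 10.639 × 76.291 = 1.009967
Product > 1; profitable direction is KRW → NZD → ZAR → KRW.

1.0100 (arbitrage exists)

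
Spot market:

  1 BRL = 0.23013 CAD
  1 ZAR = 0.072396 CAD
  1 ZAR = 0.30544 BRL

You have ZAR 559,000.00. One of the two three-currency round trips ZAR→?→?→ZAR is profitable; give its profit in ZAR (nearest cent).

Profitable loop is ZAR → CAD → BRL → ZAR:
ZAR 559,000.00 × 0.072396 = CAD 40,469.36
CAD 40,469.36 ÷ 0.23013 = BRL 175,854.36
BRL 175,854.36 ÷ 0.30544 = ZAR 575,741.10
Profit = ZAR 575,741.10 − ZAR 559,000.00

Profit: ZAR 16,741.10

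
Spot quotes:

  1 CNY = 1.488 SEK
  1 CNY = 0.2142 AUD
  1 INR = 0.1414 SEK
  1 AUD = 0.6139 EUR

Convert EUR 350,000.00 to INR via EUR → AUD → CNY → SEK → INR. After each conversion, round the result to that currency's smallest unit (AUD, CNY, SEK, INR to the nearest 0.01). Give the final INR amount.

INR 28,009,442.72

EUR 350,000.00 ÷ 0.6139 = AUD 570,125.43
AUD 570,125.43 ÷ 0.2142 = CNY 2,661,650.00
CNY 2,661,650.00 × 1.488 = SEK 3,960,535.20
SEK 3,960,535.20 ÷ 0.1414 = INR 28,009,442.72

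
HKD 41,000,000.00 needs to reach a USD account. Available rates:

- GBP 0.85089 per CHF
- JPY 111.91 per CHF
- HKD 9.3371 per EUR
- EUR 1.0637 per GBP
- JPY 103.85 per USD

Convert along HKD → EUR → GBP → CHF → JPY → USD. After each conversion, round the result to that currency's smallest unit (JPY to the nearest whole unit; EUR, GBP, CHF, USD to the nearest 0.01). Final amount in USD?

USD 5,228,073.24

HKD 41,000,000.00 ÷ 9.3371 = EUR 4,391,085.03
EUR 4,391,085.03 ÷ 1.0637 = GBP 4,128,123.56
GBP 4,128,123.56 ÷ 0.85089 = CHF 4,851,536.11
CHF 4,851,536.11 × 111.91 = JPY 542,935,406
JPY 542,935,406 ÷ 103.85 = USD 5,228,073.24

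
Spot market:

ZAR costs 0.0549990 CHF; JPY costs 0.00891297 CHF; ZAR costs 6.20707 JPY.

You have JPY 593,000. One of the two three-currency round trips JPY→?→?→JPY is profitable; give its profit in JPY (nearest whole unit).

Profit: JPY 3,498

Profitable loop is JPY → CHF → ZAR → JPY:
JPY 593,000 × 0.00891297 = CHF 5,285.39
CHF 5,285.39 ÷ 0.0549990 = ZAR 96,099.77
ZAR 96,099.77 × 6.20707 = JPY 596,498
Profit = JPY 596,498 − JPY 593,000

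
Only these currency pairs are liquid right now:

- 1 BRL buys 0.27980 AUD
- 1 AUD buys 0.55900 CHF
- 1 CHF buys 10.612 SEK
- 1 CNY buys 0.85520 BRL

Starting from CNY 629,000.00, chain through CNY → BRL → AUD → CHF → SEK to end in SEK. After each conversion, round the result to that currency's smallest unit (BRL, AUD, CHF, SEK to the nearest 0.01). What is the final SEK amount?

SEK 892,842.95

CNY 629,000.00 × 0.85520 = BRL 537,920.80
BRL 537,920.80 × 0.27980 = AUD 150,510.24
AUD 150,510.24 × 0.55900 = CHF 84,135.22
CHF 84,135.22 × 10.612 = SEK 892,842.95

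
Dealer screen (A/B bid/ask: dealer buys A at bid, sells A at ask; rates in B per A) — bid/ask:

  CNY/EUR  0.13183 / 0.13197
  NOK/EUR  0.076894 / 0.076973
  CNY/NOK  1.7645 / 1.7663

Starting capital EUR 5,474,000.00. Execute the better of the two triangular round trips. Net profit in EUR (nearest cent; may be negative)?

Best loop EUR → CNY → NOK → EUR:
EUR 5,474,000.00 ÷ 0.13197 (buy CNY at ask) = CNY 41,479,124.04
CNY 41,479,124.04 × 1.7645 (sell CNY at bid) = NOK 73,189,914.37
NOK 73,189,914.37 × 0.076894 (sell NOK at bid) = EUR 5,627,865.28

Net profit: EUR 153,865.28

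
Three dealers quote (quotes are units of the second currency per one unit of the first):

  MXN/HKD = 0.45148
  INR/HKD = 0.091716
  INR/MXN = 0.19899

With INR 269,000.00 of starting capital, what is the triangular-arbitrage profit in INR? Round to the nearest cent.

Profitable loop is INR → HKD → MXN → INR:
INR 269,000.00 × 0.091716 = HKD 24,671.60
HKD 24,671.60 ÷ 0.45148 = MXN 54,646.06
MXN 54,646.06 ÷ 0.19899 = INR 274,617.13
Profit = INR 274,617.13 − INR 269,000.00

Profit: INR 5,617.13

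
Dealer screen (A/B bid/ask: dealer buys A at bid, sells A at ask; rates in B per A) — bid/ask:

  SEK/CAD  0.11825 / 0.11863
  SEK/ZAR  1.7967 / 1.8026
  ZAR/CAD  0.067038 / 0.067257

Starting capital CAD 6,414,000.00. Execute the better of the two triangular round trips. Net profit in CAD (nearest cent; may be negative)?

Best loop CAD → SEK → ZAR → CAD:
CAD 6,414,000.00 ÷ 0.11863 (buy SEK at ask) = SEK 54,067,267.98
SEK 54,067,267.98 × 1.7967 (sell SEK at bid) = ZAR 97,142,660.37
ZAR 97,142,660.37 × 0.067038 (sell ZAR at bid) = CAD 6,512,249.67

Net profit: CAD 98,249.67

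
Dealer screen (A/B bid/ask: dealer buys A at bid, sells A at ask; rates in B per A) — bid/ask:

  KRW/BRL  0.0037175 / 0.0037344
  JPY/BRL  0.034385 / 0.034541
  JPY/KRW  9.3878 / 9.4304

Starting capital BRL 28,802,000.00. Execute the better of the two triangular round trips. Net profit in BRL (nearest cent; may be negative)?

Net profit: BRL 298,640.33

Best loop BRL → JPY → KRW → BRL:
BRL 28,802,000.00 ÷ 0.034541 (buy JPY at ask) = JPY 833,849,628
JPY 833,849,628 × 9.3878 (sell JPY at bid) = KRW 7,828,013,538
KRW 7,828,013,538 × 0.0037175 (sell KRW at bid) = BRL 29,100,640.33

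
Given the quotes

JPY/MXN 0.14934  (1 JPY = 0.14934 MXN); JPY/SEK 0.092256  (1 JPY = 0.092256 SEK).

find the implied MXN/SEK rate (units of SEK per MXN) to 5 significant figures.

1 MXN ÷ 0.14934 = 6.69613 JPY
6.69613 JPY × 0.092256 = 0.617758 SEK

MXN/SEK = 0.61776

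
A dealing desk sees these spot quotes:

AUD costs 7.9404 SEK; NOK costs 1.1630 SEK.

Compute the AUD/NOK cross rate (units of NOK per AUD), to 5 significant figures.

AUD/NOK = 6.8275

1 AUD × 7.9404 = 7.9404 SEK
7.9404 SEK ÷ 1.1630 = 6.82752 NOK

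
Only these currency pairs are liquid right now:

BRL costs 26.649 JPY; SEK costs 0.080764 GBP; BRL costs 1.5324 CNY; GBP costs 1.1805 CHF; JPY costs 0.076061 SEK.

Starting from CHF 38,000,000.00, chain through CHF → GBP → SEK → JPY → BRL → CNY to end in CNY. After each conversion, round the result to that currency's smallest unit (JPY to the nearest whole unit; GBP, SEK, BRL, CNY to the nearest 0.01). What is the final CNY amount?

CHF 38,000,000.00 ÷ 1.1805 = GBP 32,189,750.11
GBP 32,189,750.11 ÷ 0.080764 = SEK 398,565,575.13
SEK 398,565,575.13 ÷ 0.076061 = JPY 5,240,078,031
JPY 5,240,078,031 ÷ 26.649 = BRL 196,633,195.65
BRL 196,633,195.65 × 1.5324 = CNY 301,320,709.01

CNY 301,320,709.01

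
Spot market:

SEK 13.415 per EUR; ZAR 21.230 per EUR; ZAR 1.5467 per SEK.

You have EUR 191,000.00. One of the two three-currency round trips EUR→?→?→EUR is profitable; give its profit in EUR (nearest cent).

Profitable loop is EUR → ZAR → SEK → EUR:
EUR 191,000.00 × 21.230 = ZAR 4,054,930.00
ZAR 4,054,930.00 ÷ 1.5467 = SEK 2,621,665.48
SEK 2,621,665.48 ÷ 13.415 = EUR 195,427.92
Profit = EUR 195,427.92 − EUR 191,000.00

Profit: EUR 4,427.92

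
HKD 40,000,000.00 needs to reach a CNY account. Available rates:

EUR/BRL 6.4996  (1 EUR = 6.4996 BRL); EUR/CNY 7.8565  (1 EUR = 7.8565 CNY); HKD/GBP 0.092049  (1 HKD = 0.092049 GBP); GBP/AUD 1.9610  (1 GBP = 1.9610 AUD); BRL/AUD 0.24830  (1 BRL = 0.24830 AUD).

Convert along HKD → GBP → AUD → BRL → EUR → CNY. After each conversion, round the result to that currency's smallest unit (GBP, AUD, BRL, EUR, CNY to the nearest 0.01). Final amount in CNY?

HKD 40,000,000.00 × 0.092049 = GBP 3,681,960.00
GBP 3,681,960.00 × 1.9610 = AUD 7,220,323.56
AUD 7,220,323.56 ÷ 0.24830 = BRL 29,079,031.66
BRL 29,079,031.66 ÷ 6.4996 = EUR 4,473,972.50
EUR 4,473,972.50 × 7.8565 = CNY 35,149,764.95

CNY 35,149,764.95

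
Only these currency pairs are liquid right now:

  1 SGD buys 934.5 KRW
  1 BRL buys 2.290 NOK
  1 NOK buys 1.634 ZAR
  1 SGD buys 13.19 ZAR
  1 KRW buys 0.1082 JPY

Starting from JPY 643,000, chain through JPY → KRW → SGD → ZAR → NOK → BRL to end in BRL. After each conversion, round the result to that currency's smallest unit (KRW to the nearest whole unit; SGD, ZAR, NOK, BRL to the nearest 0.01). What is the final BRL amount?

JPY 643,000 ÷ 0.1082 = KRW 5,942,699
KRW 5,942,699 ÷ 934.5 = SGD 6,359.23
SGD 6,359.23 × 13.19 = ZAR 83,878.24
ZAR 83,878.24 ÷ 1.634 = NOK 51,333.07
NOK 51,333.07 ÷ 2.290 = BRL 22,416.19

BRL 22,416.19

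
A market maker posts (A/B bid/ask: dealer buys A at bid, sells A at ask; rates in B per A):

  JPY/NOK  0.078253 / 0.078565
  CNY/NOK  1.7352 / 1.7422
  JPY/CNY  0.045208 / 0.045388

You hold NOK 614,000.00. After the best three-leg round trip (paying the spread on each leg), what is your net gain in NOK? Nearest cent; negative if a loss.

Net result: NOK -938.43 (no profitable arbitrage after spreads)

Best loop NOK → JPY → CNY → NOK:
NOK 614,000.00 ÷ 0.078565 (buy JPY at ask) = JPY 7,815,185
JPY 7,815,185 × 0.045208 (sell JPY at bid) = CNY 353,308.88
CNY 353,308.88 × 1.7352 (sell CNY at bid) = NOK 613,061.57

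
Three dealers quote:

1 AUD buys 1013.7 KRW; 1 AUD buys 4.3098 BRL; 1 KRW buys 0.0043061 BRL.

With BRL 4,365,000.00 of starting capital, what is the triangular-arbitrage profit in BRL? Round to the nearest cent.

Profit: BRL 56,001.77

Profitable loop is BRL → AUD → KRW → BRL:
BRL 4,365,000.00 ÷ 4.3098 = AUD 1,012,808.02
AUD 1,012,808.02 × 1013.7 = KRW 1,026,683,489
KRW 1,026,683,489 × 0.0043061 = BRL 4,421,001.77
Profit = BRL 4,421,001.77 − BRL 4,365,000.00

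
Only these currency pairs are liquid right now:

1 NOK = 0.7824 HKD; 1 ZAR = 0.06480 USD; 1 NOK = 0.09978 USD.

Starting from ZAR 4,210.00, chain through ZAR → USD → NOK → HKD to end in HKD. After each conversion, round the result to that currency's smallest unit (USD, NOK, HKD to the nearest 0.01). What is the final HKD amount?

ZAR 4,210.00 × 0.06480 = USD 272.81
USD 272.81 ÷ 0.09978 = NOK 2,734.12
NOK 2,734.12 × 0.7824 = HKD 2,139.18

HKD 2,139.18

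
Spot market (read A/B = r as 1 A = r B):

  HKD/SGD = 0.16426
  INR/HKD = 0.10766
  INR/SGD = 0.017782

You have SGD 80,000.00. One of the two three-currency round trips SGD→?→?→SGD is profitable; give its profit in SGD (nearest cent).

Profitable loop is SGD → HKD → INR → SGD:
SGD 80,000.00 ÷ 0.16426 = HKD 487,032.75
HKD 487,032.75 ÷ 0.10766 = INR 4,523,804.13
INR 4,523,804.13 × 0.017782 = SGD 80,442.29
Profit = SGD 80,442.29 − SGD 80,000.00

Profit: SGD 442.29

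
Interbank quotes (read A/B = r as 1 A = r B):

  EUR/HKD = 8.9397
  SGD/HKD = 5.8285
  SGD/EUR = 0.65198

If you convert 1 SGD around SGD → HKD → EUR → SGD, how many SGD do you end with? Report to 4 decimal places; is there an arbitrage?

Around SGD → HKD → EUR → SGD: 1 × 5.8285 ÷ 8.9397 ÷ 0.65198 = 0.999999
Product ≈ 1 (deviation 0.000%, within rounding noise).

1.0000 (no arbitrage)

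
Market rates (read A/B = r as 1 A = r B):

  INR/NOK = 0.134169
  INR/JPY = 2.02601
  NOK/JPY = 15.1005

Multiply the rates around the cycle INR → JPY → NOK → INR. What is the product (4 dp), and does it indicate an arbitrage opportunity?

1.0000 (no arbitrage)

Around INR → JPY → NOK → INR: 1 × 2.02601 ÷ 15.1005 ÷ 0.134169 = 0.999996
Product ≈ 1 (deviation 0.000%, within rounding noise).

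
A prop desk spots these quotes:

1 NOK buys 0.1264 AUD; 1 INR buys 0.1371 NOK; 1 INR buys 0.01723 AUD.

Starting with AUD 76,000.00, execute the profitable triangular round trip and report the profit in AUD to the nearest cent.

Profit: AUD 438.62

Profitable loop is AUD → INR → NOK → AUD:
AUD 76,000.00 ÷ 0.01723 = INR 4,410,911.20
INR 4,410,911.20 × 0.1371 = NOK 604,735.93
NOK 604,735.93 × 0.1264 = AUD 76,438.62
Profit = AUD 76,438.62 − AUD 76,000.00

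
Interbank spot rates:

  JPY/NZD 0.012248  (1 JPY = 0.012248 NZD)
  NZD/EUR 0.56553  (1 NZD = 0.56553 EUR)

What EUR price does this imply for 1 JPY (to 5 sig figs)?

1 JPY × 0.012248 = 0.012248 NZD
0.012248 NZD × 0.56553 = 0.00692661 EUR

JPY/EUR = 0.0069266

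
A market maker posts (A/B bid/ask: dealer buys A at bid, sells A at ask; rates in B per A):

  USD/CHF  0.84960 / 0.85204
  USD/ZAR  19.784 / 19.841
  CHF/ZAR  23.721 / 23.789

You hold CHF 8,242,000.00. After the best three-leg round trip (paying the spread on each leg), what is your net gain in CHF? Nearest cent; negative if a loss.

Net profit: CHF 129,755.77

Best loop CHF → ZAR → USD → CHF:
CHF 8,242,000.00 × 23.721 (sell CHF at bid) = ZAR 195,508,482.00
ZAR 195,508,482.00 ÷ 19.841 (buy USD at ask) = USD 9,853,761.50
USD 9,853,761.50 × 0.84960 (sell USD at bid) = CHF 8,371,755.77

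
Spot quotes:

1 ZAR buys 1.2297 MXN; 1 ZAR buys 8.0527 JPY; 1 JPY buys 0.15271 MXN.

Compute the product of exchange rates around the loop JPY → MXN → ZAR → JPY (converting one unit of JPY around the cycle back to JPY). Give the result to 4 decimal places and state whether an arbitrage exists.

1.0000 (no arbitrage)

Around JPY → MXN → ZAR → JPY: 1 × 0.15271 ÷ 1.2297 × 8.0527 = 1.000023
Product ≈ 1 (deviation 0.002%, within rounding noise).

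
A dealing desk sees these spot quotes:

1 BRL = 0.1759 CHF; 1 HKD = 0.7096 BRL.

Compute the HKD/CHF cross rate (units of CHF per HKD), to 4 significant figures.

HKD/CHF = 0.1248

1 HKD × 0.7096 = 0.7096 BRL
0.7096 BRL × 0.1759 = 0.124819 CHF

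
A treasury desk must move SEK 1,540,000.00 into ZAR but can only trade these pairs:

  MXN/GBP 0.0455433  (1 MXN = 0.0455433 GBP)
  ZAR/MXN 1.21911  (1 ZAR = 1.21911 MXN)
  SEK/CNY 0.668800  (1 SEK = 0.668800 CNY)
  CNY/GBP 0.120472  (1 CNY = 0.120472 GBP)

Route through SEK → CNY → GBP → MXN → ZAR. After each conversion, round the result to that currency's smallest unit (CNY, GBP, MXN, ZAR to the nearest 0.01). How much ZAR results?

ZAR 2,234,784.88

SEK 1,540,000.00 × 0.668800 = CNY 1,029,952.00
CNY 1,029,952.00 × 0.120472 = GBP 124,080.38
GBP 124,080.38 ÷ 0.0455433 = MXN 2,724,448.60
MXN 2,724,448.60 ÷ 1.21911 = ZAR 2,234,784.88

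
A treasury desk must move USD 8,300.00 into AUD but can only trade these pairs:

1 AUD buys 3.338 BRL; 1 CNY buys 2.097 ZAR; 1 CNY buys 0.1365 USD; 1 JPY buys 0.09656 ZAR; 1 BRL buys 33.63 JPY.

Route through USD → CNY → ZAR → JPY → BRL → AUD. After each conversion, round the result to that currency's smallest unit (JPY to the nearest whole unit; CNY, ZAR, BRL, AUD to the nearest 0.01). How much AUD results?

USD 8,300.00 ÷ 0.1365 = CNY 60,805.86
CNY 60,805.86 × 2.097 = ZAR 127,509.89
ZAR 127,509.89 ÷ 0.09656 = JPY 1,320,525
JPY 1,320,525 ÷ 33.63 = BRL 39,266.28
BRL 39,266.28 ÷ 3.338 = AUD 11,763.42

AUD 11,763.42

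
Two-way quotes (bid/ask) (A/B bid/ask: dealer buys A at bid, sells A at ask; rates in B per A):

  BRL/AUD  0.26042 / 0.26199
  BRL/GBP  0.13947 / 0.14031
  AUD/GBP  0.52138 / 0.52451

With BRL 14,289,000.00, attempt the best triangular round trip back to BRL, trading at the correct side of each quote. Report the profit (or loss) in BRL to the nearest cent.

Best loop BRL → GBP → AUD → BRL:
BRL 14,289,000.00 × 0.13947 (sell BRL at bid) = GBP 1,992,886.83
GBP 1,992,886.83 ÷ 0.52451 (buy AUD at ask) = AUD 3,799,521.13
AUD 3,799,521.13 ÷ 0.26199 (buy BRL at ask) = BRL 14,502,542.59

Net profit: BRL 213,542.59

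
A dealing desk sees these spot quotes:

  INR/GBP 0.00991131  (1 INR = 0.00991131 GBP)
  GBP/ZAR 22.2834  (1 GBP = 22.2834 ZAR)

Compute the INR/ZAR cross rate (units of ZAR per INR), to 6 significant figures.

1 INR × 0.00991131 = 0.00991131 GBP
0.00991131 GBP × 22.2834 = 0.220858 ZAR

INR/ZAR = 0.220858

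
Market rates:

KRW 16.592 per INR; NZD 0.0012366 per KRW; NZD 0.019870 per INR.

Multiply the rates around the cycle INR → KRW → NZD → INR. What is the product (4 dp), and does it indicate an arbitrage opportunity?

1.0326 (arbitrage exists)

Around INR → KRW → NZD → INR: 1 × 16.592 × 0.0012366 ÷ 0.019870 = 1.032595
Product > 1; profitable direction is INR → KRW → NZD → INR.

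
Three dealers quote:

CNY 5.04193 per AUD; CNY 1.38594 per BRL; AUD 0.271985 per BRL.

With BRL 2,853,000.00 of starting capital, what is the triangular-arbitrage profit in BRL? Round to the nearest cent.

Profitable loop is BRL → CNY → AUD → BRL:
BRL 2,853,000.00 × 1.38594 = CNY 3,954,086.82
CNY 3,954,086.82 ÷ 5.04193 = AUD 784,240.72
AUD 784,240.72 ÷ 0.271985 = BRL 2,883,396.96
Profit = BRL 2,883,396.96 − BRL 2,853,000.00

Profit: BRL 30,396.96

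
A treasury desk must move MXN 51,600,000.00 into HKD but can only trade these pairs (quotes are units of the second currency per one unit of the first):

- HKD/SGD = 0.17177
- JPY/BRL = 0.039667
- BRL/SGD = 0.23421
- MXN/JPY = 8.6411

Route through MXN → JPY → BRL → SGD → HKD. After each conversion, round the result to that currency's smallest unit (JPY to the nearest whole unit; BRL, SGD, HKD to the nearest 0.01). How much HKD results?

HKD 24,116,051.76

MXN 51,600,000.00 × 8.6411 = JPY 445,880,760
JPY 445,880,760 × 0.039667 = BRL 17,686,752.11
BRL 17,686,752.11 × 0.23421 = SGD 4,142,414.21
SGD 4,142,414.21 ÷ 0.17177 = HKD 24,116,051.76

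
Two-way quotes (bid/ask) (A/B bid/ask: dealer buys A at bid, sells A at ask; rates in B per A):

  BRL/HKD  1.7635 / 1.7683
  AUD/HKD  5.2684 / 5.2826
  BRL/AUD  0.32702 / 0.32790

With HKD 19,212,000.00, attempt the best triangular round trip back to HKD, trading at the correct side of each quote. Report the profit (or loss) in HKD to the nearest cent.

Net profit: HKD 347,551.77

Best loop HKD → AUD → BRL → HKD:
HKD 19,212,000.00 ÷ 5.2826 (buy AUD at ask) = AUD 3,636,845.49
AUD 3,636,845.49 ÷ 0.32790 (buy BRL at ask) = BRL 11,091,325.08
BRL 11,091,325.08 × 1.7635 (sell BRL at bid) = HKD 19,559,551.77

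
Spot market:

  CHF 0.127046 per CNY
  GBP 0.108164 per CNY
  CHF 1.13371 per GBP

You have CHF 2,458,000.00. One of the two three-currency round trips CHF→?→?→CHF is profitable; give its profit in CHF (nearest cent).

Profitable loop is CHF → GBP → CNY → CHF:
CHF 2,458,000.00 ÷ 1.13371 = GBP 2,168,102.95
GBP 2,168,102.95 ÷ 0.108164 = CNY 20,044,589.27
CNY 20,044,589.27 × 0.127046 = CHF 2,546,584.89
Profit = CHF 2,546,584.89 − CHF 2,458,000.00

Profit: CHF 88,584.89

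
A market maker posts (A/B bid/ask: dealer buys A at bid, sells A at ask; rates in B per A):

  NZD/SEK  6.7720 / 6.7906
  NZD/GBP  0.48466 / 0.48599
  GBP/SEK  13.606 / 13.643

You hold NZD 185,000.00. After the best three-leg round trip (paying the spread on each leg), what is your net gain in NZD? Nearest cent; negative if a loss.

Net profit: NZD 3,951.99

Best loop NZD → SEK → GBP → NZD:
NZD 185,000.00 × 6.7720 (sell NZD at bid) = SEK 1,252,820.00
SEK 1,252,820.00 ÷ 13.643 (buy GBP at ask) = GBP 91,828.78
GBP 91,828.78 ÷ 0.48599 (buy NZD at ask) = NZD 188,951.99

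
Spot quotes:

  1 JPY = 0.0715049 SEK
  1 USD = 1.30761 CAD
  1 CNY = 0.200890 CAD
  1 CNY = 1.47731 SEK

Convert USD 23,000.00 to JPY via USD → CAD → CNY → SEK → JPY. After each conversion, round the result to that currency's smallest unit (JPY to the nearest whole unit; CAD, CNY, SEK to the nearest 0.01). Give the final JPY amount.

USD 23,000.00 × 1.30761 = CAD 30,075.03
CAD 30,075.03 ÷ 0.200890 = CNY 149,708.95
CNY 149,708.95 × 1.47731 = SEK 221,166.53
SEK 221,166.53 ÷ 0.0715049 = JPY 3,093,026

JPY 3,093,026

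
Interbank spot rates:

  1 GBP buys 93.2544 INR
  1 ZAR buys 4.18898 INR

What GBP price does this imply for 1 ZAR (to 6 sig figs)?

1 ZAR × 4.18898 = 4.18898 INR
4.18898 INR ÷ 93.2544 = 0.0449199 GBP

ZAR/GBP = 0.0449199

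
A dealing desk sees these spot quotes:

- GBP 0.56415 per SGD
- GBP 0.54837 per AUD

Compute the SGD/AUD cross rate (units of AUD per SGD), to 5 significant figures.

1 SGD × 0.56415 = 0.56415 GBP
0.56415 GBP ÷ 0.54837 = 1.02878 AUD

SGD/AUD = 1.0288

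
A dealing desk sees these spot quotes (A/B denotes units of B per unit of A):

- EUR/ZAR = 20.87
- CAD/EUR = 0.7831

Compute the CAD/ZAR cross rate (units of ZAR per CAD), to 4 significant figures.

CAD/ZAR = 16.34

1 CAD × 0.7831 = 0.7831 EUR
0.7831 EUR × 20.87 = 16.3433 ZAR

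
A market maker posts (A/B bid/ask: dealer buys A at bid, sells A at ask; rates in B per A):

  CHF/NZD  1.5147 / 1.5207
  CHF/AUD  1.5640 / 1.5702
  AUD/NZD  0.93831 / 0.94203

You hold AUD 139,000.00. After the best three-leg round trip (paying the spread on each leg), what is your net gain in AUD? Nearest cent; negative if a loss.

Best loop AUD → CHF → NZD → AUD:
AUD 139,000.00 ÷ 1.5702 (buy CHF at ask) = CHF 88,523.75
CHF 88,523.75 × 1.5147 (sell CHF at bid) = NZD 134,086.93
NZD 134,086.93 ÷ 0.94203 (buy AUD at ask) = AUD 142,338.28

Net profit: AUD 3,338.28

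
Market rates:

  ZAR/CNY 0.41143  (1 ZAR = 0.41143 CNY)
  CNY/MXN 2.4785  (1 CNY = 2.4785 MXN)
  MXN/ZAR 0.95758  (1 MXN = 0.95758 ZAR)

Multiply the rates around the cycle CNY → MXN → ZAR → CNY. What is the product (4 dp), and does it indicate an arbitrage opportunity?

Around CNY → MXN → ZAR → CNY: 1 × 2.4785 × 0.95758 × 0.41143 = 0.976472
Product < 1; profitable direction is CNY → ZAR → MXN → CNY.

0.9765 (arbitrage exists)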